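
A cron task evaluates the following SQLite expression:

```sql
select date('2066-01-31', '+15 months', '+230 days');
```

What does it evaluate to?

2067-12-17

Adding +15 months to 2066-01-31 targets 2067-04-31. April 2067 has only 30 days, so SQLite normalizes the 1-day overflow forward to 2067-05-01.
Applying '+230 days' to 2067-05-01: counting 230 days forward gives 2067-12-17.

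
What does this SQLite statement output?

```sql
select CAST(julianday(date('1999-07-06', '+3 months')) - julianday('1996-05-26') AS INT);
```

Adding +3 months to 1999-07-06 gives 1999-10-06.
5 days remain in May 1996 after the 26th (31 − 26).
Full months from June 1996 through September 1999 contribute their day counts.
Then 6 days into October 1999.
Total: 5 + 30 + 31 + 31 + 30 + 31 + 30 + 31 + 31 + 28 + 31 + 30 + 31 + 30 + 31 + 31 + 30 + 31 + 30 + 31 + 31 + 28 + 31 + 30 + 31 + 30 + 31 + 31 + 30 + 31 + 30 + 31 + 31 + 28 + 31 + 30 + 31 + 30 + 31 + 31 + 30 + 6 = 1228.

1228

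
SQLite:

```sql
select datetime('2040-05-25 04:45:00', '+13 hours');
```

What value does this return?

+13 hours from 2040-05-25 04:45:00 is 2040-05-25 17:45:00.

2040-05-25 17:45:00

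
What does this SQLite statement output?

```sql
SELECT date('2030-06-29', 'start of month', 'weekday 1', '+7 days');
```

`start of month` rewinds 2030-06-29 to 2030-06-01.
`weekday 1` advances to the next Monday; 2030-06-01 is a Saturday, so it moves forward to 2030-06-03.
Advancing 7 more days within June lands on 2030-06-10.

2030-06-10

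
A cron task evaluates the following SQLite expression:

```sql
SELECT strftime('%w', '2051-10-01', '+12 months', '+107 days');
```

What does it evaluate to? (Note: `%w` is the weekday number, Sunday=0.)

First apply '+12 months', '+107 days': 2051-10-01 → 2053-01-16.
2053-01-16 is a Thursday; with Sunday=0 that is 4.

4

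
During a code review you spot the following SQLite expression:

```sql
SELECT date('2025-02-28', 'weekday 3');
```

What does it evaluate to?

`weekday 3` advances to the next Wednesday; 2025-02-28 is a Friday, so it moves forward to 2025-03-05.

2025-03-05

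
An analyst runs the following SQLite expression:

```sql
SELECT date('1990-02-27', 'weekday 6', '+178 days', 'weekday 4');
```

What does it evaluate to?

1990-08-30

`weekday 6` advances to the next Saturday; 1990-02-27 is a Tuesday, so it moves forward to 1990-03-03.
Applying '+178 days' to 1990-03-03: counting 178 days forward gives 1990-08-28.
`weekday 4` advances to the next Thursday; 1990-08-28 is a Tuesday, so it moves forward to 1990-08-30.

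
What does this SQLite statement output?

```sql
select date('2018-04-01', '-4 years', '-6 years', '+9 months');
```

2009-01-01

Adding -4 years to 2018-04-01 gives 2014-04-01.
Adding -6 years to 2014-04-01 gives 2008-04-01.
Adding +9 months to 2008-04-01 gives 2009-01-01.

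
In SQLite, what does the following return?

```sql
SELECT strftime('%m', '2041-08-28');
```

`%m` extracts the 2-digit month (01-12): 08.

08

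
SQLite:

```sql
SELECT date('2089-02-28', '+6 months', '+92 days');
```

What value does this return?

Adding +6 months to 2089-02-28 gives 2089-08-28.
Applying '+92 days' to 2089-08-28: counting 92 days forward gives 2089-11-28.

2089-11-28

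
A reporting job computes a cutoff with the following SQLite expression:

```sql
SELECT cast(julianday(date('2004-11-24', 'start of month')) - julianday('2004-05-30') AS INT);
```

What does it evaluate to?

`start of month` rewinds 2004-11-24 to 2004-11-01.
1 day remains in May 2004 after the 30th (31 − 30).
June 2004: 30 days.
July 2004: 31 days.
August 2004: 31 days.
September 2004: 30 days.
October 2004: 31 days.
Then 1 day into November 2004.
Total: 1 + 30 + 31 + 31 + 30 + 31 + 1 = 155.

155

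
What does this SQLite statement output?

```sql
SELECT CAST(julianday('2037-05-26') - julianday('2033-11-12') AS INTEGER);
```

1291

18 days remain in November 2033 after the 12th (30 − 12).
Full months from December 2033 through April 2037 contribute their day counts.
Then 26 days into May 2037.
Total: 18 + 31 + 31 + 28 + 31 + 30 + 31 + 30 + 31 + 31 + 30 + 31 + 30 + 31 + 31 + 28 + 31 + 30 + 31 + 30 + 31 + 31 + 30 + 31 + 30 + 31 + 31 + 29 + 31 + 30 + 31 + 30 + 31 + 31 + 30 + 31 + 30 + 31 + 31 + 28 + 31 + 30 + 26 = 1291.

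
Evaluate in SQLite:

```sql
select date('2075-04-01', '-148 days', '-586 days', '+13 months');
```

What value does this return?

Applying '-148 days' to 2075-04-01: counting 148 days back gives 2074-11-04.
Applying '-586 days' to 2074-11-04: counting 586 days back gives 2073-03-28.
Adding +13 months to 2073-03-28 gives 2074-04-28.

2074-04-28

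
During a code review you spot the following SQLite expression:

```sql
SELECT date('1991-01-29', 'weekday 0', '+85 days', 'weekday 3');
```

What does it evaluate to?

1991-05-01

`weekday 0` advances to the next Sunday; 1991-01-29 is a Tuesday, so it moves forward to 1991-02-03.
Applying '+85 days' to 1991-02-03: counting 85 days forward gives 1991-04-29.
`weekday 3` advances to the next Wednesday; 1991-04-29 is a Monday, so it moves forward to 1991-05-01.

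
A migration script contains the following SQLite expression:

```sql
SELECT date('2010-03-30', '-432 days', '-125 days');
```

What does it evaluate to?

2008-09-19

Applying '-432 days' to 2010-03-30: counting 432 days back gives 2009-01-22.
Applying '-125 days' to 2009-01-22: counting 125 days back gives 2008-09-19.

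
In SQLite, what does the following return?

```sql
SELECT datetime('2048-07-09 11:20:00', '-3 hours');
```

2048-07-09 08:20:00

-3 hours from 2048-07-09 11:20:00 is 2048-07-09 08:20:00.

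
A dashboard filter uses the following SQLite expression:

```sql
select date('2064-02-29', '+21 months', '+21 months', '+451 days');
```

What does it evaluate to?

2068-11-22

Adding +21 months to 2064-02-29 gives 2065-11-29.
Adding +21 months to 2065-11-29 gives 2067-08-29.
Applying '+451 days' to 2067-08-29: counting 451 days forward gives 2068-11-22.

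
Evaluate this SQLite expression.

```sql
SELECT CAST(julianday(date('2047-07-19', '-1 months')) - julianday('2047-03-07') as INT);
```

Adding -1 month to 2047-07-19 gives 2047-06-19.
24 days remain in March 2047 after the 7th (31 − 7).
April 2047: 30 days.
May 2047: 31 days.
Then 19 days into June 2047.
Total: 24 + 30 + 31 + 19 = 104.

104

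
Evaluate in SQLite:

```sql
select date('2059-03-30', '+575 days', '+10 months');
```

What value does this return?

Applying '+575 days' to 2059-03-30: counting 575 days forward gives 2060-10-25.
Adding +10 months to 2060-10-25 gives 2061-08-25.

2061-08-25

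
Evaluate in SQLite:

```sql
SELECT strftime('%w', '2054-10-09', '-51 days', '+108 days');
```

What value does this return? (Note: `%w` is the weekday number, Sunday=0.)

6

First apply '-51 days', '+108 days': 2054-10-09 → 2054-12-05.
2054-12-05 is a Saturday; with Sunday=0 that is 6.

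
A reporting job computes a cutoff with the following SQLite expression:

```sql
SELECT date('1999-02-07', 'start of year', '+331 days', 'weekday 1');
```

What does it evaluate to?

`start of year` rewinds 1999-02-07 to 1999-01-01.
Applying '+331 days' to 1999-01-01: counting 331 days forward gives 1999-11-28.
`weekday 1` advances to the next Monday; 1999-11-28 is a Sunday, so it moves forward to 1999-11-29.

1999-11-29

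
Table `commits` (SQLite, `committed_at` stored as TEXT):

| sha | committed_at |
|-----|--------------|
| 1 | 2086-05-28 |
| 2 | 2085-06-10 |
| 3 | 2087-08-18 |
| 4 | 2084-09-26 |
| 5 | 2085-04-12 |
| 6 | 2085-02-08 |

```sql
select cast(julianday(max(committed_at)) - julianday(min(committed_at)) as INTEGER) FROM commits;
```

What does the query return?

1056

MIN = 2084-09-26, MAX = 2087-08-18.
4 days remain in September 2084 after the 26th (30 − 26).
Full months from October 2084 through July 2087 contribute their day counts.
Then 18 days into August 2087.
Total: 4 + 31 + 30 + 31 + 31 + 28 + 31 + 30 + 31 + 30 + 31 + 31 + 30 + 31 + 30 + 31 + 31 + 28 + 31 + 30 + 31 + 30 + 31 + 31 + 30 + 31 + 30 + 31 + 31 + 28 + 31 + 30 + 31 + 30 + 31 + 18 = 1056.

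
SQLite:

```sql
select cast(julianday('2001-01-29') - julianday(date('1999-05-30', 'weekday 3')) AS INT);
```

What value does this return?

607

`weekday 3` advances to the next Wednesday; 1999-05-30 is a Sunday, so it moves forward to 1999-06-02.
28 days remain in June 1999 after the 2nd (30 − 2).
Full months from July 1999 through December 2000 contribute their day counts.
Then 29 days into January 2001.
Total: 28 + 31 + 31 + 30 + 31 + 30 + 31 + 31 + 29 + 31 + 30 + 31 + 30 + 31 + 31 + 30 + 31 + 30 + 31 + 29 = 607.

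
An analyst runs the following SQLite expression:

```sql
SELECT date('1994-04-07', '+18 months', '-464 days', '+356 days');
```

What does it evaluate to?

1995-06-21

Adding +18 months to 1994-04-07 gives 1995-10-07.
Applying '-464 days' to 1995-10-07: counting 464 days back gives 1994-06-30.
Applying '+356 days' to 1994-06-30: counting 356 days forward gives 1995-06-21.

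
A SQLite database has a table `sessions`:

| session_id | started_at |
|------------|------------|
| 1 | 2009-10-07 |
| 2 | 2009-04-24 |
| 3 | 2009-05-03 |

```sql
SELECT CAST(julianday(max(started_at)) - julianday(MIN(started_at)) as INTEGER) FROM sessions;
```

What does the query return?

166

MIN = 2009-04-24, MAX = 2009-10-07.
6 days remain in April 2009 after the 24th (30 − 24).
May 2009: 31 days.
June 2009: 30 days.
July 2009: 31 days.
August 2009: 31 days.
September 2009: 30 days.
Then 7 days into October 2009.
Total: 6 + 31 + 30 + 31 + 31 + 30 + 7 = 166.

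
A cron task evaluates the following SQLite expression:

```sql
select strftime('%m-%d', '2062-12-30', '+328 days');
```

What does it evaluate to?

11-23

First apply '+328 days': 2062-12-30 → 2063-11-23.
`%m-%d` extracts the month-day: 11-23.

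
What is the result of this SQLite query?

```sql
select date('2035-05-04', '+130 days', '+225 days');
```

2036-04-23

Applying '+130 days' to 2035-05-04: counting 130 days forward gives 2035-09-11.
Applying '+225 days' to 2035-09-11: counting 225 days forward gives 2036-04-23.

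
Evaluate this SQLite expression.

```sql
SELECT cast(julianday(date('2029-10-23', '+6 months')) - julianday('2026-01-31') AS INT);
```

1543

Adding +6 months to 2029-10-23 gives 2030-04-23.
0 days remain in January 2026 after the 31st (31 − 31).
Full months from February 2026 through March 2030 contribute their day counts.
Then 23 days into April 2030.
Total: 0 + 28 + 31 + 30 + 31 + 30 + 31 + 31 + 30 + 31 + 30 + 31 + 31 + 28 + 31 + 30 + 31 + 30 + 31 + 31 + 30 + 31 + 30 + 31 + 31 + 29 + 31 + 30 + 31 + 30 + 31 + 31 + 30 + 31 + 30 + 31 + 31 + 28 + 31 + 30 + 31 + 30 + 31 + 31 + 30 + 31 + 30 + 31 + 31 + 28 + 31 + 23 = 1543.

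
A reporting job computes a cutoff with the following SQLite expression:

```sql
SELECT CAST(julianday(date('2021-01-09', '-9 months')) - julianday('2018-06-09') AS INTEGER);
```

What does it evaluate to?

Adding -9 months to 2021-01-09 gives 2020-04-09.
21 days remain in June 2018 after the 9th (30 − 9).
Full months from July 2018 through March 2020 contribute their day counts.
Then 9 days into April 2020.
Total: 21 + 31 + 31 + 30 + 31 + 30 + 31 + 31 + 28 + 31 + 30 + 31 + 30 + 31 + 31 + 30 + 31 + 30 + 31 + 31 + 29 + 31 + 9 = 670.

670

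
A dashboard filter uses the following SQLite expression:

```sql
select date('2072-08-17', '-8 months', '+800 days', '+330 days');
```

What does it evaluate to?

2075-01-20

Adding -8 months to 2072-08-17 gives 2071-12-17.
Applying '+800 days' to 2071-12-17: counting 800 days forward gives 2074-02-24.
Applying '+330 days' to 2074-02-24: counting 330 days forward gives 2075-01-20.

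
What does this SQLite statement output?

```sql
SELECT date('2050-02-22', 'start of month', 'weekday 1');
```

2050-02-07

`start of month` rewinds 2050-02-22 to 2050-02-01.
`weekday 1` advances to the next Monday; 2050-02-01 is a Tuesday, so it moves forward to 2050-02-07.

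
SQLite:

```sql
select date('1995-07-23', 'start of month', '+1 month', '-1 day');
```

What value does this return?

`start of month` rewinds 1995-07-23 to 1995-07-01.
Adding +1 month to 1995-07-01 gives 1995-08-01.
Going back 1 day from 1995-08-01 reaches 1995-07-31 (last day of July, 31 days).

1995-07-31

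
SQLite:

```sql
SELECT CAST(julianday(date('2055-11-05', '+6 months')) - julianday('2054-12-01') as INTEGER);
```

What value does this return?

Adding +6 months to 2055-11-05 gives 2056-05-05.
30 days remain in December 2054 after the 1st (31 − 1).
Full months from January 2055 through April 2056 contribute their day counts.
Then 5 days into May 2056.
Total: 30 + 31 + 28 + 31 + 30 + 31 + 30 + 31 + 31 + 30 + 31 + 30 + 31 + 31 + 29 + 31 + 30 + 5 = 521.

521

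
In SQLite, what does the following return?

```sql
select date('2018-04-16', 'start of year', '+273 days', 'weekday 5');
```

2018-10-05

`start of year` rewinds 2018-04-16 to 2018-01-01.
Applying '+273 days' to 2018-01-01: counting 273 days forward gives 2018-10-01.
`weekday 5` advances to the next Friday; 2018-10-01 is a Monday, so it moves forward to 2018-10-05.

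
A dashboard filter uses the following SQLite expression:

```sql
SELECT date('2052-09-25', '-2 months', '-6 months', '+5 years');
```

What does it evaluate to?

Adding -2 months to 2052-09-25 gives 2052-07-25.
Adding -6 months to 2052-07-25 gives 2052-01-25.
Adding +5 years to 2052-01-25 gives 2057-01-25.

2057-01-25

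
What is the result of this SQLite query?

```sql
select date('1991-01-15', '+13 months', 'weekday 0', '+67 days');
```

1992-04-23

Adding +13 months to 1991-01-15 gives 1992-02-15.
`weekday 0` advances to the next Sunday; 1992-02-15 is a Saturday, so it moves forward to 1992-02-16.
Applying '+67 days' to 1992-02-16: counting 67 days forward gives 1992-04-23.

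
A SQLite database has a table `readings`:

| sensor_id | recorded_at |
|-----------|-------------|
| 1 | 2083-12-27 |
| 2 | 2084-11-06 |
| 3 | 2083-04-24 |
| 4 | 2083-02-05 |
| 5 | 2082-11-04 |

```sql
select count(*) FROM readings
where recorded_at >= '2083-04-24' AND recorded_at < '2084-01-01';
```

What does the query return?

Rows in [2083-04-24, 2084-01-01): 2083-12-27, 2083-04-24 → 2 rows.

2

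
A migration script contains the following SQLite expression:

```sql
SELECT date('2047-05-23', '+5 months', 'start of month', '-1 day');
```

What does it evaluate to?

Adding +5 months to 2047-05-23 gives 2047-10-23.
`start of month` rewinds 2047-10-23 to 2047-10-01.
Going back 1 day from 2047-10-01 reaches 2047-09-30 (last day of September, 30 days).

2047-09-30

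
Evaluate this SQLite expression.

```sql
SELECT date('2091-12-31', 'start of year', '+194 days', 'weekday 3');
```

`start of year` rewinds 2091-12-31 to 2091-01-01.
Applying '+194 days' to 2091-01-01: counting 194 days forward gives 2091-07-14.
`weekday 3` advances to the next Wednesday; 2091-07-14 is a Saturday, so it moves forward to 2091-07-18.

2091-07-18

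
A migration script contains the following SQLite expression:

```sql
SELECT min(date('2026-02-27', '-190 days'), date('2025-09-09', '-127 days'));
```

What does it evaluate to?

2025-05-05

date('2026-02-27', '-190 days') → 2025-08-21.
date('2025-09-09', '-127 days') → 2025-05-05.
Earlier of the two is 2025-05-05.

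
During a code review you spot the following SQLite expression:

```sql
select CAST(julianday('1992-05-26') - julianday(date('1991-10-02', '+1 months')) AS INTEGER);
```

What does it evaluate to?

206

Adding +1 month to 1991-10-02 gives 1991-11-02.
28 days remain in November 1991 after the 2nd (30 − 2).
December 1991: 31 days.
January 1992: 31 days.
February 1992: 29 days (leap year).
March 1992: 31 days.
April 1992: 30 days.
Then 26 days into May 1992.
Total: 28 + 31 + 31 + 29 + 31 + 30 + 26 = 206.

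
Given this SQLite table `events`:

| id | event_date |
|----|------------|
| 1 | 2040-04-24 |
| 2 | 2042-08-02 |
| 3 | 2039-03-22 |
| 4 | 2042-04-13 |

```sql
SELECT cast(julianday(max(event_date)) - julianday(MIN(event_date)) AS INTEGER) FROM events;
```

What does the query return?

1229

MIN = 2039-03-22, MAX = 2042-08-02.
9 days remain in March 2039 after the 22nd (31 − 22).
Full months from April 2039 through July 2042 contribute their day counts.
Then 2 days into August 2042.
Total: 9 + 30 + 31 + 30 + 31 + 31 + 30 + 31 + 30 + 31 + 31 + 29 + 31 + 30 + 31 + 30 + 31 + 31 + 30 + 31 + 30 + 31 + 31 + 28 + 31 + 30 + 31 + 30 + 31 + 31 + 30 + 31 + 30 + 31 + 31 + 28 + 31 + 30 + 31 + 30 + 31 + 2 = 1229.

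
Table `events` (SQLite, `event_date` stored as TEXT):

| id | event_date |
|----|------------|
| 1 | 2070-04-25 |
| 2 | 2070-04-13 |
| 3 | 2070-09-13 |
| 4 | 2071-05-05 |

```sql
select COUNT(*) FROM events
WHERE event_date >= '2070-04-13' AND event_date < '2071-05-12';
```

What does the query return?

4

Rows in [2070-04-13, 2071-05-12): 2070-04-25, 2070-04-13, 2070-09-13, 2071-05-05 → 4 rows.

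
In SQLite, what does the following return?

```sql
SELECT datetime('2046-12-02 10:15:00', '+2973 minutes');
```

2973 minutes = 49h 33m; +2973 minutes from 2046-12-02 10:15:00 is 2046-12-04 11:48:00 (crosses midnight).

2046-12-04 11:48:00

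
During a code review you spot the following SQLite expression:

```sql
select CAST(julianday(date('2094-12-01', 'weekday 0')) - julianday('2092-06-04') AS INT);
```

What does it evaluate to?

`weekday 0` advances to the next Sunday; 2094-12-01 is a Wednesday, so it moves forward to 2094-12-05.
26 days remain in June 2092 after the 4th (30 − 4).
Full months from July 2092 through November 2094 contribute their day counts.
Then 5 days into December 2094.
Total: 26 + 31 + 31 + 30 + 31 + 30 + 31 + 31 + 28 + 31 + 30 + 31 + 30 + 31 + 31 + 30 + 31 + 30 + 31 + 31 + 28 + 31 + 30 + 31 + 30 + 31 + 31 + 30 + 31 + 30 + 5 = 914.

914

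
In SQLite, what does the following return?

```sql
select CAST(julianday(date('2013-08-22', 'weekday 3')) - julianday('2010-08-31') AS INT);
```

`weekday 3` advances to the next Wednesday; 2013-08-22 is a Thursday, so it moves forward to 2013-08-28.
0 days remain in August 2010 after the 31st (31 − 31).
Full months from September 2010 through July 2013 contribute their day counts.
Then 28 days into August 2013.
Total: 0 + 30 + 31 + 30 + 31 + 31 + 28 + 31 + 30 + 31 + 30 + 31 + 31 + 30 + 31 + 30 + 31 + 31 + 29 + 31 + 30 + 31 + 30 + 31 + 31 + 30 + 31 + 30 + 31 + 31 + 28 + 31 + 30 + 31 + 30 + 31 + 28 = 1093.

1093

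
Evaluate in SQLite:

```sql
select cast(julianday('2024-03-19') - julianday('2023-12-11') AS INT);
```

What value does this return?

20 days remain in December 2023 after the 11th (31 − 11).
January 2024: 31 days.
February 2024: 29 days (leap year).
Then 19 days into March 2024.
Total: 20 + 31 + 29 + 19 = 99.

99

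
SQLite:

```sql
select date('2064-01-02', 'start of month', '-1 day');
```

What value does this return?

`start of month` rewinds 2064-01-02 to 2064-01-01.
Going back 1 day from 2064-01-01 reaches 2063-12-31 (last day of December, 31 days).

2063-12-31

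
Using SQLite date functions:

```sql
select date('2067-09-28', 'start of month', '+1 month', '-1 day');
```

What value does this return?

2067-09-30

`start of month` rewinds 2067-09-28 to 2067-09-01.
Adding +1 month to 2067-09-01 gives 2067-10-01.
Going back 1 day from 2067-10-01 reaches 2067-09-30 (last day of September, 30 days).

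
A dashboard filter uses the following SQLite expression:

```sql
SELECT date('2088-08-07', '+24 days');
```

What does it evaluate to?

Advancing 24 more days within August lands on 2088-08-31.

2088-08-31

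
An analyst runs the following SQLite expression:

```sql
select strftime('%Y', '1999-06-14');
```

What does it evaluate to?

`%Y` extracts the 4-digit year: 1999.

1999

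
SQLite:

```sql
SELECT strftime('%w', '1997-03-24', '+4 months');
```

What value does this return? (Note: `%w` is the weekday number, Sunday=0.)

First apply '+4 months': 1997-03-24 → 1997-07-24.
1997-07-24 is a Thursday; with Sunday=0 that is 4.

4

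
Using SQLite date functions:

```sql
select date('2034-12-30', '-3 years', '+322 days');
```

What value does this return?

2032-11-16

Adding -3 years to 2034-12-30 gives 2031-12-30.
Applying '+322 days' to 2031-12-30: counting 322 days forward gives 2032-11-16.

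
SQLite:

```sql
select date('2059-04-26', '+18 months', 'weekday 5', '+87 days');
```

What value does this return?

Adding +18 months to 2059-04-26 gives 2060-10-26.
`weekday 5` advances to the next Friday; 2060-10-26 is a Tuesday, so it moves forward to 2060-10-29.
Applying '+87 days' to 2060-10-29: counting 87 days forward gives 2061-01-24.

2061-01-24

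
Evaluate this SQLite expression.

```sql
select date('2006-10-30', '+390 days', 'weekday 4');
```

Applying '+390 days' to 2006-10-30: counting 390 days forward gives 2007-11-24.
`weekday 4` advances to the next Thursday; 2007-11-24 is a Saturday, so it moves forward to 2007-11-29.

2007-11-29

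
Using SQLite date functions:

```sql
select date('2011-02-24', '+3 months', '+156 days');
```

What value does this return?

Adding +3 months to 2011-02-24 gives 2011-05-24.
Applying '+156 days' to 2011-05-24: counting 156 days forward gives 2011-10-27.

2011-10-27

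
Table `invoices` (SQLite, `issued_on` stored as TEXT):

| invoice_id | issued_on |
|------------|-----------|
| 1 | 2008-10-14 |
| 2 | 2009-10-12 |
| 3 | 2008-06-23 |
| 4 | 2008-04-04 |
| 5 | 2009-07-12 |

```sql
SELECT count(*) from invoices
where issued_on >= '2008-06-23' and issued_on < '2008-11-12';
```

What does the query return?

Rows in [2008-06-23, 2008-11-12): 2008-10-14, 2008-06-23 → 2 rows.

2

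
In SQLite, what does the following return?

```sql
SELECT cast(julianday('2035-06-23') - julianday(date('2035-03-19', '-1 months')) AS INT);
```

124

Adding -1 month to 2035-03-19 gives 2035-02-19.
9 days remain in February 2035 after the 19th (28 − 19).
March 2035: 31 days.
April 2035: 30 days.
May 2035: 31 days.
Then 23 days into June 2035.
Total: 9 + 31 + 30 + 31 + 23 = 124.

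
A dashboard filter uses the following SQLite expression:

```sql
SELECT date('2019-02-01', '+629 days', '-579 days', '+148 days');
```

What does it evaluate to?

Applying '+629 days' to 2019-02-01: counting 629 days forward gives 2020-10-22.
Applying '-579 days' to 2020-10-22: counting 579 days back gives 2019-03-23.
Applying '+148 days' to 2019-03-23: counting 148 days forward gives 2019-08-18.

2019-08-18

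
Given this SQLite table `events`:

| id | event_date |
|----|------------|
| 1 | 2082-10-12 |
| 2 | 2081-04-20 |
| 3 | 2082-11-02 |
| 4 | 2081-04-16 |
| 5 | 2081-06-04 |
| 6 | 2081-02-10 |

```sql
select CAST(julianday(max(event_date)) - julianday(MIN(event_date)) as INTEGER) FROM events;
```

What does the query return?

630

MIN = 2081-02-10, MAX = 2082-11-02.
18 days remain in February 2081 after the 10th (28 − 10).
Full months from March 2081 through October 2082 contribute their day counts.
Then 2 days into November 2082.
Total: 18 + 31 + 30 + 31 + 30 + 31 + 31 + 30 + 31 + 30 + 31 + 31 + 28 + 31 + 30 + 31 + 30 + 31 + 31 + 30 + 31 + 2 = 630.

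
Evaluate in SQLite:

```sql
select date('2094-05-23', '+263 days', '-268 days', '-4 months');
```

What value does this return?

Applying '+263 days' to 2094-05-23: counting 263 days forward gives 2095-02-10.
Applying '-268 days' to 2095-02-10: counting 268 days back gives 2094-05-18.
Adding -4 months to 2094-05-18 gives 2094-01-18.

2094-01-18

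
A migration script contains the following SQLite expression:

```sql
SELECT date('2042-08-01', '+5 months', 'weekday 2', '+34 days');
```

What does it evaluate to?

Adding +5 months to 2042-08-01 gives 2043-01-01.
`weekday 2` advances to the next Tuesday; 2043-01-01 is a Thursday, so it moves forward to 2043-01-06.
January 2043 has 31 days; 25 remain after the 6th, so 26 days reach 2043-02-01.
Advancing 8 more days within February lands on 2043-02-09.

2043-02-09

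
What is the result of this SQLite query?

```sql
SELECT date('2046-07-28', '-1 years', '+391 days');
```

Adding -1 year to 2046-07-28 gives 2045-07-28.
Applying '+391 days' to 2045-07-28: counting 391 days forward gives 2046-08-23.

2046-08-23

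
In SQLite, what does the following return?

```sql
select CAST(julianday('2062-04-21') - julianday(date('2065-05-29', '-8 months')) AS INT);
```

-892

Adding -8 months to 2065-05-29 gives 2064-09-29.
9 days remain in April 2062 after the 21st (30 − 21).
Full months from May 2062 through August 2064 contribute their day counts.
Then 29 days into September 2064.
Total: 9 + 31 + 30 + 31 + 31 + 30 + 31 + 30 + 31 + 31 + 28 + 31 + 30 + 31 + 30 + 31 + 31 + 30 + 31 + 30 + 31 + 31 + 29 + 31 + 30 + 31 + 30 + 31 + 31 + 29 = 892.
The subtraction is earlier − later, so the result is −892 → -892.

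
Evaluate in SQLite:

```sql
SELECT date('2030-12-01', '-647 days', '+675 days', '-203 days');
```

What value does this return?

2030-06-09

Applying '-647 days' to 2030-12-01: counting 647 days back gives 2029-02-22.
Applying '+675 days' to 2029-02-22: counting 675 days forward gives 2030-12-29.
Applying '-203 days' to 2030-12-29: counting 203 days back gives 2030-06-09.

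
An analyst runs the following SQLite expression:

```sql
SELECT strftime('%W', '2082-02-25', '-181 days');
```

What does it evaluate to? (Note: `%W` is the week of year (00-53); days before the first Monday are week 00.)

First apply '-181 days': 2082-02-25 → 2081-08-28.
2081-08-28 is a Thursday. SQLite's %W counts Mondays since the year started; the result is 34.

34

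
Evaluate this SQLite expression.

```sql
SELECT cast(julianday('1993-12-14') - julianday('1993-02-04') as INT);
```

313

24 days remain in February 1993 after the 4th (28 − 4).
Full months from March 1993 through November 1993 contribute their day counts.
Then 14 days into December 1993.
Total: 24 + 31 + 30 + 31 + 30 + 31 + 31 + 30 + 31 + 30 + 14 = 313.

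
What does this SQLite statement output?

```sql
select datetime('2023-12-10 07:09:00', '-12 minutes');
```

-12 minutes from 2023-12-10 07:09:00 is 2023-12-10 06:57:00.

2023-12-10 06:57:00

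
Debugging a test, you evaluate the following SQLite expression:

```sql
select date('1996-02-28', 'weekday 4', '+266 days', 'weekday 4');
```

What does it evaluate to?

`weekday 4` advances to the next Thursday; 1996-02-28 is a Wednesday, so it moves forward to 1996-02-29.
Applying '+266 days' to 1996-02-29: counting 266 days forward gives 1996-11-21.
`weekday 4` advances to the next Thursday; 1996-11-21 is already a Thursday, so it stays at 1996-11-21.

1996-11-21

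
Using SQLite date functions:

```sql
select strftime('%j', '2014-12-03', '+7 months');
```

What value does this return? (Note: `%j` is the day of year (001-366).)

184

First apply '+7 months': 2014-12-03 → 2015-07-03.
Day-of-year for 2015-07-03: days since 2015-01-01 inclusive = 184, zero-padded to 184.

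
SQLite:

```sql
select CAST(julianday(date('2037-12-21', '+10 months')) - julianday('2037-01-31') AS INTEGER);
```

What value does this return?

Adding +10 months to 2037-12-21 gives 2038-10-21.
0 days remain in January 2037 after the 31st (31 − 31).
Full months from February 2037 through September 2038 contribute their day counts.
Then 21 days into October 2038.
Total: 0 + 28 + 31 + 30 + 31 + 30 + 31 + 31 + 30 + 31 + 30 + 31 + 31 + 28 + 31 + 30 + 31 + 30 + 31 + 31 + 30 + 21 = 628.

628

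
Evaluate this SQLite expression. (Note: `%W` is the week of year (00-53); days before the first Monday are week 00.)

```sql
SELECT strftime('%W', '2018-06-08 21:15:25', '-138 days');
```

03

First apply '-138 days': 2018-06-08 21:15:25 → 2018-01-21 21:15:25.
2018-01-21 is a Sunday. SQLite's %W counts Mondays since the year started; the result is 03.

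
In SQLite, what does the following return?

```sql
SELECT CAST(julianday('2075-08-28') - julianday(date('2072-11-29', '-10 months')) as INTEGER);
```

Adding -10 months to 2072-11-29 gives 2072-01-29.
2 days remain in January 2072 after the 29th (31 − 29).
Full months from February 2072 through July 2075 contribute their day counts.
Then 28 days into August 2075.
Total: 2 + 29 + 31 + 30 + 31 + 30 + 31 + 31 + 30 + 31 + 30 + 31 + 31 + 28 + 31 + 30 + 31 + 30 + 31 + 31 + 30 + 31 + 30 + 31 + 31 + 28 + 31 + 30 + 31 + 30 + 31 + 31 + 30 + 31 + 30 + 31 + 31 + 28 + 31 + 30 + 31 + 30 + 31 + 28 = 1307.

1307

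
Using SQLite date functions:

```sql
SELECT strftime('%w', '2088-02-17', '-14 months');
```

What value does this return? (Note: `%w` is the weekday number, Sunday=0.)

2

First apply '-14 months': 2088-02-17 → 2086-12-17.
2086-12-17 is a Tuesday; with Sunday=0 that is 2.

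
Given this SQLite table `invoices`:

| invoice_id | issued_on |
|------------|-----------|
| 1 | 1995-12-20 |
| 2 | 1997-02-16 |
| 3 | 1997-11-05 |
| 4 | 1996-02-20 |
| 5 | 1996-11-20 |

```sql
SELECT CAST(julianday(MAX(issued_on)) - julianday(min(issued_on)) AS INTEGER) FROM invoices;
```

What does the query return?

MIN = 1995-12-20, MAX = 1997-11-05.
11 days remain in December 1995 after the 20th (31 − 20).
Full months from January 1996 through October 1997 contribute their day counts.
Then 5 days into November 1997.
Total: 11 + 31 + 29 + 31 + 30 + 31 + 30 + 31 + 31 + 30 + 31 + 30 + 31 + 31 + 28 + 31 + 30 + 31 + 30 + 31 + 31 + 30 + 31 + 5 = 686.

686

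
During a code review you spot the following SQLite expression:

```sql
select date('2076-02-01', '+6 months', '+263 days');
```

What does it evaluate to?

2077-04-21

Adding +6 months to 2076-02-01 gives 2076-08-01.
Applying '+263 days' to 2076-08-01: counting 263 days forward gives 2077-04-21.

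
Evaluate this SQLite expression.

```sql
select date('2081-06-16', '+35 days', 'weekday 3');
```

2081-07-23

June 2081 has 30 days; 14 remain after the 16th, so 15 days reach 2081-07-01.
Advancing 20 more days within July lands on 2081-07-21.
`weekday 3` advances to the next Wednesday; 2081-07-21 is a Monday, so it moves forward to 2081-07-23.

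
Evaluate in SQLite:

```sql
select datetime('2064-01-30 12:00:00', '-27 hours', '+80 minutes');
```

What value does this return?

2064-01-29 10:20:00

-27 hours from 2064-01-30 12:00:00 is 2064-01-29 09:00:00 (crosses midnight).
80 minutes = 1h 20m; +80 minutes from 2064-01-29 09:00:00 is 2064-01-29 10:20:00.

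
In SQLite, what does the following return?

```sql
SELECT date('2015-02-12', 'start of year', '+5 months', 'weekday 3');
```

`start of year` rewinds 2015-02-12 to 2015-01-01.
Adding +5 months to 2015-01-01 gives 2015-06-01.
`weekday 3` advances to the next Wednesday; 2015-06-01 is a Monday, so it moves forward to 2015-06-03.

2015-06-03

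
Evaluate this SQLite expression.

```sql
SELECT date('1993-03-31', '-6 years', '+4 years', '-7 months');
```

Adding -6 years to 1993-03-31 gives 1987-03-31.
Adding +4 years to 1987-03-31 gives 1991-03-31.
Adding -7 months to 1991-03-31 gives 1990-08-31.

1990-08-31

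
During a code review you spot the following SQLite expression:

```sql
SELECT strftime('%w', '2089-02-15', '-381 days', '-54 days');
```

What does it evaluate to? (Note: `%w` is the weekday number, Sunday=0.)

First apply '-381 days', '-54 days': 2089-02-15 → 2087-12-08.
2087-12-08 is a Monday; with Sunday=0 that is 1.

1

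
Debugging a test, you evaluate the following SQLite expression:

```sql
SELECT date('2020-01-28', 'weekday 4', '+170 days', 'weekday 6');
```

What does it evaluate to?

2020-07-18

`weekday 4` advances to the next Thursday; 2020-01-28 is a Tuesday, so it moves forward to 2020-01-30.
Applying '+170 days' to 2020-01-30: counting 170 days forward gives 2020-07-18.
`weekday 6` advances to the next Saturday; 2020-07-18 is already a Saturday, so it stays at 2020-07-18.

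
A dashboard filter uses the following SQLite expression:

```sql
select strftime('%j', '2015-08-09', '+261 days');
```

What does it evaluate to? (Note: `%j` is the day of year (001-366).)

First apply '+261 days': 2015-08-09 → 2016-04-26.
Day-of-year for 2016-04-26: days since 2016-01-01 inclusive = 117, zero-padded to 117.

117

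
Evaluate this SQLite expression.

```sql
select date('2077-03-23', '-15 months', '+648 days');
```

Adding -15 months to 2077-03-23 gives 2075-12-23.
Applying '+648 days' to 2075-12-23: counting 648 days forward gives 2077-10-01.

2077-10-01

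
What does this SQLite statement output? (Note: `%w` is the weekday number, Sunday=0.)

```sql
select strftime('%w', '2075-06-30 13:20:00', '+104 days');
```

6

First apply '+104 days': 2075-06-30 13:20:00 → 2075-10-12 13:20:00.
2075-10-12 is a Saturday; with Sunday=0 that is 6.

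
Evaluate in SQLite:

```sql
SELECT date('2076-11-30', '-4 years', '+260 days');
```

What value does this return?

2073-08-17

Adding -4 years to 2076-11-30 gives 2072-11-30.
Applying '+260 days' to 2072-11-30: counting 260 days forward gives 2073-08-17.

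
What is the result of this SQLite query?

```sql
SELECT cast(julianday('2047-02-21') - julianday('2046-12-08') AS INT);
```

75

23 days remain in December 2046 after the 8th (31 − 8).
January 2047: 31 days.
Then 21 days into February 2047.
Total: 23 + 31 + 21 = 75.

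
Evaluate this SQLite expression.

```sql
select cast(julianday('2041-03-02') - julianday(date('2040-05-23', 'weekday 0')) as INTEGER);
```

`weekday 0` advances to the next Sunday; 2040-05-23 is a Wednesday, so it moves forward to 2040-05-27.
4 days remain in May 2040 after the 27th (31 − 27).
Full months from June 2040 through February 2041 contribute their day counts.
Then 2 days into March 2041.
Total: 4 + 30 + 31 + 31 + 30 + 31 + 30 + 31 + 31 + 28 + 2 = 279.

279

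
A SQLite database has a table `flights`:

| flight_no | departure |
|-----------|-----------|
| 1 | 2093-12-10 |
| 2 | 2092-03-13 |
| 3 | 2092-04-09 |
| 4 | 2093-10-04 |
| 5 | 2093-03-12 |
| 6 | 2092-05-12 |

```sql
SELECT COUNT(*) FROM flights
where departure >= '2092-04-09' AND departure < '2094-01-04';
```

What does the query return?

5

Rows in [2092-04-09, 2094-01-04): 2093-12-10, 2092-04-09, 2093-10-04, 2093-03-12, 2092-05-12 → 5 rows.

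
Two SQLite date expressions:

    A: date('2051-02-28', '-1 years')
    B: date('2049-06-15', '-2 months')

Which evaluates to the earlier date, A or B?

A = 2050-02-28.
B = 2049-04-15.
B is earlier.

B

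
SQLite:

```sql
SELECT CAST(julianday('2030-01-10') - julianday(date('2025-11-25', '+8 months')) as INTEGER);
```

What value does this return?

1265

Adding +8 months to 2025-11-25 gives 2026-07-25.
6 days remain in July 2026 after the 25th (31 − 25).
Full months from August 2026 through December 2029 contribute their day counts.
Then 10 days into January 2030.
Total: 6 + 31 + 30 + 31 + 30 + 31 + 31 + 28 + 31 + 30 + 31 + 30 + 31 + 31 + 30 + 31 + 30 + 31 + 31 + 29 + 31 + 30 + 31 + 30 + 31 + 31 + 30 + 31 + 30 + 31 + 31 + 28 + 31 + 30 + 31 + 30 + 31 + 31 + 30 + 31 + 30 + 31 + 10 = 1265.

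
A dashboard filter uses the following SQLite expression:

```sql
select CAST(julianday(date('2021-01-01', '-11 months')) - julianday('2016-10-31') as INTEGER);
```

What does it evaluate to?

1188

Adding -11 months to 2021-01-01 gives 2020-02-01.
0 days remain in October 2016 after the 31st (31 − 31).
Full months from November 2016 through January 2020 contribute their day counts.
Then 1 day into February 2020.
Total: 0 + 30 + 31 + 31 + 28 + 31 + 30 + 31 + 30 + 31 + 31 + 30 + 31 + 30 + 31 + 31 + 28 + 31 + 30 + 31 + 30 + 31 + 31 + 30 + 31 + 30 + 31 + 31 + 28 + 31 + 30 + 31 + 30 + 31 + 31 + 30 + 31 + 30 + 31 + 31 + 1 = 1188.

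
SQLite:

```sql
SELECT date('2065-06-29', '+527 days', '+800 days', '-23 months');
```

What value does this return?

Applying '+527 days' to 2065-06-29: counting 527 days forward gives 2066-12-08.
Applying '+800 days' to 2066-12-08: counting 800 days forward gives 2069-02-15.
Adding -23 months to 2069-02-15 gives 2067-03-15.

2067-03-15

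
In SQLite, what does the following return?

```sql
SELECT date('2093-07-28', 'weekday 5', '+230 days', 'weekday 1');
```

2094-03-22

`weekday 5` advances to the next Friday; 2093-07-28 is a Tuesday, so it moves forward to 2093-07-31.
Applying '+230 days' to 2093-07-31: counting 230 days forward gives 2094-03-18.
`weekday 1` advances to the next Monday; 2094-03-18 is a Thursday, so it moves forward to 2094-03-22.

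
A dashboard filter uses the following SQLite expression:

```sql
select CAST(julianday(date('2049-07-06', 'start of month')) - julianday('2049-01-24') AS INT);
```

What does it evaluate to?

`start of month` rewinds 2049-07-06 to 2049-07-01.
7 days remain in January 2049 after the 24th (31 − 24).
February 2049: 28 days.
March 2049: 31 days.
April 2049: 30 days.
May 2049: 31 days.
June 2049: 30 days.
Then 1 day into July 2049.
Total: 7 + 28 + 31 + 30 + 31 + 30 + 1 = 158.

158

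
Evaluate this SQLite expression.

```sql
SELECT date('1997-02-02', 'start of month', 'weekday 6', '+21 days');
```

`start of month` rewinds 1997-02-02 to 1997-02-01.
`weekday 6` advances to the next Saturday; 1997-02-01 is already a Saturday, so it stays at 1997-02-01.
Advancing 21 more days within February lands on 1997-02-22.

1997-02-22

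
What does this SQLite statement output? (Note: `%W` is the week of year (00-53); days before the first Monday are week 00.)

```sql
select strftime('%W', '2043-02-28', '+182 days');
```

First apply '+182 days': 2043-02-28 → 2043-08-29.
2043-08-29 is a Saturday. SQLite's %W counts Mondays since the year started; the result is 34.

34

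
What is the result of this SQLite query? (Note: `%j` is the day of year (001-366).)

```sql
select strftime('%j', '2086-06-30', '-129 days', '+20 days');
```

First apply '-129 days', '+20 days': 2086-06-30 → 2086-03-13.
Day-of-year for 2086-03-13: days since 2086-01-01 inclusive = 72, zero-padded to 072.

072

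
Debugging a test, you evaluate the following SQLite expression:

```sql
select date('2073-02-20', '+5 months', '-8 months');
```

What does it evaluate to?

Adding +5 months to 2073-02-20 gives 2073-07-20.
Adding -8 months to 2073-07-20 gives 2072-11-20.

2072-11-20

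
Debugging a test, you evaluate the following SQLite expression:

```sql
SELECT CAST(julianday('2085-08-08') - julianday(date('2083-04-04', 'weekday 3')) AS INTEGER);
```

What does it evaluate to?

854

`weekday 3` advances to the next Wednesday; 2083-04-04 is a Sunday, so it moves forward to 2083-04-07.
23 days remain in April 2083 after the 7th (30 − 7).
Full months from May 2083 through July 2085 contribute their day counts.
Then 8 days into August 2085.
Total: 23 + 31 + 30 + 31 + 31 + 30 + 31 + 30 + 31 + 31 + 29 + 31 + 30 + 31 + 30 + 31 + 31 + 30 + 31 + 30 + 31 + 31 + 28 + 31 + 30 + 31 + 30 + 31 + 8 = 854.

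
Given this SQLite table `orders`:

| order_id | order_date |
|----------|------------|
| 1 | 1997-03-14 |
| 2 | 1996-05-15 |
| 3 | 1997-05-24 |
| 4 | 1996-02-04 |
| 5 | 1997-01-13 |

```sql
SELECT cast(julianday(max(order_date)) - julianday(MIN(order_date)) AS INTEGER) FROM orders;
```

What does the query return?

475

MIN = 1996-02-04, MAX = 1997-05-24.
25 days remain in February 1996 after the 4th (29 − 4).
Full months from March 1996 through April 1997 contribute their day counts.
Then 24 days into May 1997.
Total: 25 + 31 + 30 + 31 + 30 + 31 + 31 + 30 + 31 + 30 + 31 + 31 + 28 + 31 + 30 + 24 = 475.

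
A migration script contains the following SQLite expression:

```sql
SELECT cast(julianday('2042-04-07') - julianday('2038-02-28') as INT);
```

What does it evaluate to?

0 days remain in February 2038 after the 28th (28 − 28).
Full months from March 2038 through March 2042 contribute their day counts.
Then 7 days into April 2042.
Total: 0 + 31 + 30 + 31 + 30 + 31 + 31 + 30 + 31 + 30 + 31 + 31 + 28 + 31 + 30 + 31 + 30 + 31 + 31 + 30 + 31 + 30 + 31 + 31 + 29 + 31 + 30 + 31 + 30 + 31 + 31 + 30 + 31 + 30 + 31 + 31 + 28 + 31 + 30 + 31 + 30 + 31 + 31 + 30 + 31 + 30 + 31 + 31 + 28 + 31 + 7 = 1499.

1499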